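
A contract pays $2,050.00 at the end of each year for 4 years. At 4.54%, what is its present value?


Formula: PV = PMT * (1 - (1+r)^(-n)) / r
Discount factor: (1 + 0.0454)^(-4) = 0.837279
Bracket: 1 - 0.837279 = 0.162721
PV = $2,050.00 * 0.162721 / 0.0454 = $7,347.55

$7,347.55


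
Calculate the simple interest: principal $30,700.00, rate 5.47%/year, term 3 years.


Formula: I = P * r * t
Substituting: I = $30,700.00 * 0.0547 * 3
Step: I = $30,700.00 * 0.1641
I = $5,037.87

$5,037.87


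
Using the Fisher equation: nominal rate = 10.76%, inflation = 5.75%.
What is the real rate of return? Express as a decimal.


Formula: (1 + r_real) = (1 + r_nom) / (1 + inflation)
Substituting: (1 + r_real) = 1.1076 / 1.0575
(1 + r_real) = 1.047376
r_real = 1.047376 - 1 = 0.047376

0.047376


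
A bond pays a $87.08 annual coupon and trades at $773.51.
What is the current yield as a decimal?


Formula: Current yield = annual coupon / price
Substituting: CY = $87.08 / $773.51
CY = 0.112578

0.112578


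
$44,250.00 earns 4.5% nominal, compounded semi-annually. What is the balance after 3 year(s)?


Formula: FV = P * (1 + r/m)^(m*t)
Period rate: r/m = 0.045 / 2 = 0.0225
Total periods: m*t = 2 * 3 = 6
Growth factor: (1 + 0.0225)^6 = 1.142825
FV = $44,250.00 * 1.142825 = $50,570.03

$50,570.03


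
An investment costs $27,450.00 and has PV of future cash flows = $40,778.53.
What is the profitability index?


Formula: PI = PV(cash flows) / initial investment
Substituting: PI = $40,778.53 / $27,450.00
PI = 1.4856

1.4856


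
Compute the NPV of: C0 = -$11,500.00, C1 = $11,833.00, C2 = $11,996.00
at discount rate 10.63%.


Formula: NPV = C0 + C1/(1+r) + C2/(1+r)^2
Discount C1: $11,833.00 / (1 + 0.1063) = $10,696.01
Discount C2: $11,996.00 / (1 + 0.1063)^2 = $9,801.46
NPV = -$11,500.00 + $10,696.01 + $9,801.46 = $8,997.47

$8,997.47


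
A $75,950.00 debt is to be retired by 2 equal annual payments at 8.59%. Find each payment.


Formula: PMT = PV * r / (1 - (1+r)^(-n))
Denominator: 1 - (1 + 0.0859)^(-2) = 0.151952
Numerator: $75,950.00 * 0.0859 = 6524.105
PMT = 6524.105 / 0.151952 = $42,935.25

$42,935.25


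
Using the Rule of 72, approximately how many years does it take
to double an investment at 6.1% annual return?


Formula: Years ≈ 72 / r
Substituting: Years ≈ 72 / 6.1
Years ≈ 11.8

11.8 years


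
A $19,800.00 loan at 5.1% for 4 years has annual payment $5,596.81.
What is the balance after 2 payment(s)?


Formula: Balance = PV*(1+r)^k - PMT*((1+r)^k - 1)/r
Growth: (1 + 0.051)^2 = 1.104601
Accumulated factor: ((1+r)^k - 1)/r = 2.051
Balance = $19,800.00 * 1.104601 - $5,596.81 * 2.051
Balance = $10,392.04

$10,392.04


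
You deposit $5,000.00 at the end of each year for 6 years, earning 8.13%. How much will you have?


Formula: FV = PMT * ((1+r)^n - 1) / r
Growth factor: (1 + 0.0813)^6 = 1.59837
Numerator: 1.59837 - 1 = 0.59837
FV = $5,000.00 * 0.59837 / 0.0813 = $36,800.10

$36,800.10


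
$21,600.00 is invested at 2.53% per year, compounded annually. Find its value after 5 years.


Formula: FV = P * (1 + r)^n
Substituting: FV = $21,600.00 * (1 + 0.0253)^5
Growth factor: (1.0253)^5 = 1.133065
FV = $21,600.00 * 1.133065 = $24,474.20

$24,474.20


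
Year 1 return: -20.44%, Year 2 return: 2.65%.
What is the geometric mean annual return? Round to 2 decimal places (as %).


Formula: Geometric mean = ((1+r1)*(1+r2))^(1/2) - 1
Product: (1 + -0.2044) * (1 + 0.0265) = 0.7956 * 1.0265 = 0.816683
Square root: 0.816683^0.5 = 0.903705
Geometric mean = 0.903705 - 1 = -0.096295
As percentage: -9.63%

-9.63%


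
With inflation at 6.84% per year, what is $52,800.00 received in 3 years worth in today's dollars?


Formula: Real value = nominal / (1 + inflation)^years
Price level: (1 + 0.0684)^3 = 1.219556
Real value = $52,800.00 / 1.219556 = $43,294.46

$43,294.46


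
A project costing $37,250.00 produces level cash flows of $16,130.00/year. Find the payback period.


Formula: Payback = investment / annual cash flow
Substituting: Payback = $37,250.00 / $16,130.00
Payback = 2.3094 years

2.3094 years


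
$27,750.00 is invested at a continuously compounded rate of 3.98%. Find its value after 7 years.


Formula: FV = P * e^(r*t)
Exponent: r*t = 0.0398 * 7 = 0.2786
e^(0.2786) = 1.321279
FV = $27,750.00 * 1.321279 = $36,665.48

$36,665.48


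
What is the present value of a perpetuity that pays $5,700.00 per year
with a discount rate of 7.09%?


Formula: PV = C / r
Substituting: PV = $5,700.00 / 0.0709
PV = $80,394.92

$80,394.92


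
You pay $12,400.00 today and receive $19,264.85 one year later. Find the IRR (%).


Formula: IRR = C1/C0 - 1
Substituting: IRR = $19,264.85 / $12,400.00 - 1
Ratio: 1.553617 - 1 = 0.553617
IRR = 55.3617%

55.3617%


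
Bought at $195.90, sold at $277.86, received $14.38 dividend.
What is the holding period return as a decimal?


Formula: HPR = (P1 - P0 + D) / P0
Gain: $277.86 - $195.90 + $14.38 = $96.34
HPR = $96.34 / $195.90 = 0.4918

0.4918


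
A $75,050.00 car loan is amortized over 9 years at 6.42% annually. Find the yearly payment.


Formula: PMT = PV * r / (1 - (1+r)^(-n))
Denominator: 1 - (1 + 0.0642)^(-9) = 0.428797
Numerator: $75,050.00 * 0.0642 = 4818.21
PMT = 4818.21 / 0.428797 = $11,236.58

$11,236.58


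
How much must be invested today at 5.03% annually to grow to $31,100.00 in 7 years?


Formula: PV = FV / (1 + r)^n
Substituting: PV = $31,100.00 / (1 + 0.0503)^7
Discount factor: (1.0503)^7 = 1.409917
PV = $31,100.00 / 1.409917 = $22,058.04

$22,058.04


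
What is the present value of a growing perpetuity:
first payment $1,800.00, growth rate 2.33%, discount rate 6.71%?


Formula: PV = C / (r - g)
Spread: r - g = 0.0671 - 0.0233 = 0.0438
Substituting: PV = $1,800.00 / 0.0438
PV = $41,095.89

$41,095.89


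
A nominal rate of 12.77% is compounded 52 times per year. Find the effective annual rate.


Formula: EAR = (1 + r/m)^m - 1
Period rate: r/m = 0.1277 / 52 = 0.002456
Compounding: (1 + 0.002456)^52 = 1.136034
EAR = 1.136034 - 1 = 0.136034

0.136034


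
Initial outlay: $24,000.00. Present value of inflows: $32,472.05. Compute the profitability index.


Formula: PI = PV(cash flows) / initial investment
Substituting: PI = $32,472.05 / $24,000.00
PI = 1.353

1.353


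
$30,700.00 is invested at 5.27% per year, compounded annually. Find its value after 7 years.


Formula: FV = P * (1 + r)^n
Substituting: FV = $30,700.00 * (1 + 0.0527)^7
Growth factor: (1.0527)^7 = 1.432624
FV = $30,700.00 * 1.432624 = $43,981.57

$43,981.57


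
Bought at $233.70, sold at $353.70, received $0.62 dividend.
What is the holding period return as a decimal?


Formula: HPR = (P1 - P0 + D) / P0
Gain: $353.70 - $233.70 + $0.62 = $120.62
HPR = $120.62 / $233.70 = 0.5161

0.5161


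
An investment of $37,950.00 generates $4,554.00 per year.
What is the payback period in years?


Formula: Payback = investment / annual cash flow
Substituting: Payback = $37,950.00 / $4,554.00
Payback = 8.3333 years

8.3333 years


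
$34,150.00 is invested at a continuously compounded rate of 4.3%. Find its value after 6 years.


Formula: FV = P * e^(r*t)
Exponent: r*t = 0.043 * 6 = 0.258
e^(0.258) = 1.294339
FV = $34,150.00 * 1.294339 = $44,201.67

$44,201.67


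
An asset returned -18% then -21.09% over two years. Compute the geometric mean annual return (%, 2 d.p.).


Formula: Geometric mean = ((1+r1)*(1+r2))^(1/2) - 1
Product: (1 + -0.18) * (1 + -0.2109) = 0.82 * 0.7891 = 0.647062
Square root: 0.647062^0.5 = 0.804402
Geometric mean = 0.804402 - 1 = -0.195598
As percentage: -19.56%

-19.56%


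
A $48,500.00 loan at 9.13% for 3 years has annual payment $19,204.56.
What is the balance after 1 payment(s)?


Formula: Balance = PV*(1+r)^k - PMT*((1+r)^k - 1)/r
Growth: (1 + 0.0913)^1 = 1.0913
Accumulated factor: ((1+r)^k - 1)/r = 1.0
Balance = $48,500.00 * 1.0913 - $19,204.56 * 1.0
Balance = $33,723.49

$33,723.49


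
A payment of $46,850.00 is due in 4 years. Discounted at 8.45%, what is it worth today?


Formula: PV = FV / (1 + r)^n
Substituting: PV = $46,850.00 / (1 + 0.0845)^4
Discount factor: (1.0845)^4 = 1.383306
PV = $46,850.00 / 1.383306 = $33,868.14

$33,868.14


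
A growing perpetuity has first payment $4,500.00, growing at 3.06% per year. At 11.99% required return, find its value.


Formula: PV = C / (r - g)
Spread: r - g = 0.1199 - 0.0306 = 0.0893
Substituting: PV = $4,500.00 / 0.0893
PV = $50,391.94

$50,391.94


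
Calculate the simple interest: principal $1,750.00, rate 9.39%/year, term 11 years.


Formula: I = P * r * t
Substituting: I = $1,750.00 * 0.0939 * 11
Step: I = $1,750.00 * 1.0329
I = $1,807.58

$1,807.58


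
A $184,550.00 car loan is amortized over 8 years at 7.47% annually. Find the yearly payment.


Formula: PMT = PV * r / (1 - (1+r)^(-n))
Denominator: 1 - (1 + 0.0747)^(-8) = 0.438044
Numerator: $184,550.00 * 0.0747 = 13785.885
PMT = 13785.885 / 0.438044 = $31,471.43

$31,471.43


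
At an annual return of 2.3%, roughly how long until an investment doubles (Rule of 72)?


Formula: Years ≈ 72 / r
Substituting: Years ≈ 72 / 2.3
Years ≈ 31.3

31.3 years


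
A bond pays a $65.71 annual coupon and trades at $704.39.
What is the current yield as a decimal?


Formula: Current yield = annual coupon / price
Substituting: CY = $65.71 / $704.39
CY = 0.093286

0.093286


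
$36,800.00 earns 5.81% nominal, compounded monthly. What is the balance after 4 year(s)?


Formula: FV = P * (1 + r/m)^(m*t)
Period rate: r/m = 0.0581 / 12 = 0.004842
Total periods: m*t = 12 * 4 = 48
Growth factor: (1 + 0.004842)^48 = 1.260917
FV = $36,800.00 * 1.260917 = $46,401.74

$46,401.74


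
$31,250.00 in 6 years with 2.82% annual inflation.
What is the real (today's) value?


Formula: Real value = nominal / (1 + inflation)^years
Price level: (1 + 0.0282)^6 = 1.181587
Real value = $31,250.00 / 1.181587 = $26,447.49

$26,447.49


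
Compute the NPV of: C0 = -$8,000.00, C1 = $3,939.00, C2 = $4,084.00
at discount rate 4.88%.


Formula: NPV = C0 + C1/(1+r) + C2/(1+r)^2
Discount C1: $3,939.00 / (1 + 0.0488) = $3,755.72
Discount C2: $4,084.00 / (1 + 0.0488)^2 = $3,712.79
NPV = -$8,000.00 + $3,755.72 + $3,712.79 = -$531.49

-$531.49


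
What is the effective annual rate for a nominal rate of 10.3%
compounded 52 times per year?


Formula: EAR = (1 + r/m)^m - 1
Period rate: r/m = 0.103 / 52 = 0.001981
Compounding: (1 + 0.001981)^52 = 1.108378
EAR = 1.108378 - 1 = 0.108378

0.108378


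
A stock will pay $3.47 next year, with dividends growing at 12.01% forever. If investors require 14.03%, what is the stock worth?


Formula: P = D1 / (r - g)
Spread: r - g = 0.1403 - 0.1201 = 0.0202
Substituting: P = $3.47 / 0.0202
P = $171.78

$171.78


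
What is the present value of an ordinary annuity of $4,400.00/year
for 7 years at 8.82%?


Formula: PV = PMT * (1 - (1+r)^(-n)) / r
Discount factor: (1 + 0.0882)^(-7) = 0.5534
Bracket: 1 - 0.5534 = 0.4466
PV = $4,400.00 * 0.4466 / 0.0882 = $22,279.38

$22,279.38


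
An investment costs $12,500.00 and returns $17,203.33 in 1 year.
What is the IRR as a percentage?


Formula: IRR = C1/C0 - 1
Substituting: IRR = $17,203.33 / $12,500.00 - 1
Ratio: 1.376266 - 1 = 0.376266
IRR = 37.6266%

37.6266%


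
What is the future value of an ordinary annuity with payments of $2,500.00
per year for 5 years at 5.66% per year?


Formula: FV = PMT * ((1+r)^n - 1) / r
Growth factor: (1 + 0.0566)^5 = 1.316901
Numerator: 1.316901 - 1 = 0.316901
FV = $2,500.00 * 0.316901 / 0.0566 = $13,997.38

$13,997.38


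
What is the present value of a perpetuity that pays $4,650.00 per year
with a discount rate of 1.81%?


Formula: PV = C / r
Substituting: PV = $4,650.00 / 0.0181
PV = $256,906.08

$256,906.08


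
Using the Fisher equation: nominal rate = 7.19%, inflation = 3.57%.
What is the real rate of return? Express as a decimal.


Formula: (1 + r_real) = (1 + r_nom) / (1 + inflation)
Substituting: (1 + r_real) = 1.0719 / 1.0357
(1 + r_real) = 1.034952
r_real = 1.034952 - 1 = 0.034952

0.034952


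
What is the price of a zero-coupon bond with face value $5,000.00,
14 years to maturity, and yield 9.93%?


Formula: Price = FV / (1 + r)^n
Substituting: Price = $5,000.00 / (1 + 0.0993)^14
Discount factor: (1.0993)^14 = 3.763806
Price = $5,000.00 / 3.763806 = $1,328.44

$1,328.44


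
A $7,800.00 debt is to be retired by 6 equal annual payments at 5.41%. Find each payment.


Formula: PMT = PV * r / (1 - (1+r)^(-n))
Denominator: 1 - (1 + 0.0541)^(-6) = 0.271031
Numerator: $7,800.00 * 0.0541 = 421.98
PMT = 421.98 / 0.271031 = $1,556.94

$1,556.94


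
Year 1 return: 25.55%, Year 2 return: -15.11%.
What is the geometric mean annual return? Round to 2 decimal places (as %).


Formula: Geometric mean = ((1+r1)*(1+r2))^(1/2) - 1
Product: (1 + 0.2555) * (1 + -0.1511) = 1.2555 * 0.8489 = 1.065794
Square root: 1.065794^0.5 = 1.032373
Geometric mean = 1.032373 - 1 = 0.032373
As percentage: 3.24%

3.24%


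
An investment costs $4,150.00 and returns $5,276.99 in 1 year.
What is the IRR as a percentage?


Formula: IRR = C1/C0 - 1
Substituting: IRR = $5,276.99 / $4,150.00 - 1
Ratio: 1.271564 - 1 = 0.271564
IRR = 27.1564%

27.1564%


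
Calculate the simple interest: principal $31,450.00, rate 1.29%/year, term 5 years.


Formula: I = P * r * t
Substituting: I = $31,450.00 * 0.0129 * 5
Step: I = $31,450.00 * 0.0645
I = $2,028.53

$2,028.53


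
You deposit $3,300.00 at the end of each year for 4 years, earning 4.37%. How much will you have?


Formula: FV = PMT * ((1+r)^n - 1) / r
Growth factor: (1 + 0.0437)^4 = 1.186596
Numerator: 1.186596 - 1 = 0.186596
FV = $3,300.00 * 0.186596 / 0.0437 = $14,090.74

$14,090.74


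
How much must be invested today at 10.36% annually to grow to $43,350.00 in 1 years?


Formula: PV = FV / (1 + r)^n
Substituting: PV = $43,350.00 / (1 + 0.1036)^1
Discount factor: (1.1036)^1 = 1.1036
PV = $43,350.00 / 1.1036 = $39,280.54

$39,280.54


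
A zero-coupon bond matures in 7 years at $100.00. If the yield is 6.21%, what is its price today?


Formula: Price = FV / (1 + r)^n
Substituting: Price = $100.00 / (1 + 0.0621)^7
Discount factor: (1.0621)^7 = 1.524607
Price = $100.00 / 1.524607 = $65.59

$65.59


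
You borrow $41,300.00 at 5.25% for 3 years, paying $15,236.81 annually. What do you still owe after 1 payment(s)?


Formula: Balance = PV*(1+r)^k - PMT*((1+r)^k - 1)/r
Growth: (1 + 0.0525)^1 = 1.0525
Accumulated factor: ((1+r)^k - 1)/r = 1.0
Balance = $41,300.00 * 1.0525 - $15,236.81 * 1.0
Balance = $28,231.44

$28,231.44


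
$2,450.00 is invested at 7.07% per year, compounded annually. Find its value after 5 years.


Formula: FV = P * (1 + r)^n
Substituting: FV = $2,450.00 * (1 + 0.0707)^5
Growth factor: (1.0707)^5 = 1.407146
FV = $2,450.00 * 1.407146 = $3,447.51

$3,447.51


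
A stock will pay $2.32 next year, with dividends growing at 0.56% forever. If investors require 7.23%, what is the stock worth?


Formula: P = D1 / (r - g)
Spread: r - g = 0.0723 - 0.0056 = 0.0667
Substituting: P = $2.32 / 0.0667
P = $34.78

$34.78


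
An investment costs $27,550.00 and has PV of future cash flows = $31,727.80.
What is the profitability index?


Formula: PI = PV(cash flows) / initial investment
Substituting: PI = $31,727.80 / $27,550.00
PI = 1.1516

1.1516


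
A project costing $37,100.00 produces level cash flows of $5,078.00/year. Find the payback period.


Formula: Payback = investment / annual cash flow
Substituting: Payback = $37,100.00 / $5,078.00
Payback = 7.306 years

7.306 years


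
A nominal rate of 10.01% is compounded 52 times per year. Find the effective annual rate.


Formula: EAR = (1 + r/m)^m - 1
Period rate: r/m = 0.1001 / 52 = 0.001925
Compounding: (1 + 0.001925)^52 = 1.105175
EAR = 1.105175 - 1 = 0.105175

0.105175


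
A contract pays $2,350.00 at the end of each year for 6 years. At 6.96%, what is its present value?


Formula: PV = PMT * (1 - (1+r)^(-n)) / r
Discount factor: (1 + 0.0696)^(-6) = 0.667839
Bracket: 1 - 0.667839 = 0.332161
PV = $2,350.00 * 0.332161 / 0.0696 = $11,215.21

$11,215.21


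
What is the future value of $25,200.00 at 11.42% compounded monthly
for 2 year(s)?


Formula: FV = P * (1 + r/m)^(m*t)
Period rate: r/m = 0.1142 / 12 = 0.009517
Total periods: m*t = 12 * 2 = 24
Growth factor: (1 + 0.009517)^24 = 1.255232
FV = $25,200.00 * 1.255232 = $31,631.83

$31,631.83


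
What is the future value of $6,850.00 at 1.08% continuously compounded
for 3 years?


Formula: FV = P * e^(r*t)
Exponent: r*t = 0.0108 * 3 = 0.0324
e^(0.0324) = 1.032931
FV = $6,850.00 * 1.032931 = $7,075.57

$7,075.57


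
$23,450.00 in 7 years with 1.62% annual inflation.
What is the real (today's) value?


Formula: Real value = nominal / (1 + inflation)^years
Price level: (1 + 0.0162)^7 = 1.119062
Real value = $23,450.00 / 1.119062 = $20,955.04

$20,955.04


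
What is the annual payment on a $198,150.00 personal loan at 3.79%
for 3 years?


Formula: PMT = PV * r / (1 - (1+r)^(-n))
Denominator: 1 - (1 + 0.0379)^(-3) = 0.105597
Numerator: $198,150.00 * 0.0379 = 7509.885
PMT = 7509.885 / 0.105597 = $71,118.66

$71,118.66


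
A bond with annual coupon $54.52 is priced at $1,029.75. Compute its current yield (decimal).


Formula: Current yield = annual coupon / price
Substituting: CY = $54.52 / $1,029.75
CY = 0.052945

0.052945


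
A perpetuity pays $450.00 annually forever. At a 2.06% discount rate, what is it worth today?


Formula: PV = C / r
Substituting: PV = $450.00 / 0.0206
PV = $21,844.66

$21,844.66


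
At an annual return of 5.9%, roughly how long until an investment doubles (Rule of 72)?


Formula: Years ≈ 72 / r
Substituting: Years ≈ 72 / 5.9
Years ≈ 12.2

12.2 years


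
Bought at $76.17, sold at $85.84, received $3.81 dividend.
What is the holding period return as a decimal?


Formula: HPR = (P1 - P0 + D) / P0
Gain: $85.84 - $76.17 + $3.81 = $13.48
HPR = $13.48 / $76.17 = 0.177

0.177


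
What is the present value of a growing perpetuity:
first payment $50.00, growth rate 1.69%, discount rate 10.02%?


Formula: PV = C / (r - g)
Spread: r - g = 0.1002 - 0.0169 = 0.0833
Substituting: PV = $50.00 / 0.0833
PV = $600.24

$600.24


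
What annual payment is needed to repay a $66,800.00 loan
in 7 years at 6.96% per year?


Formula: PMT = PV * r / (1 - (1+r)^(-n))
Denominator: 1 - (1 + 0.0696)^(-7) = 0.375618
Numerator: $66,800.00 * 0.0696 = 4649.28
PMT = 4649.28 / 0.375618 = $12,377.68

$12,377.68


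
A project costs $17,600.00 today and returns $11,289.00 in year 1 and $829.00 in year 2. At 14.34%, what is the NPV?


Formula: NPV = C0 + C1/(1+r) + C2/(1+r)^2
Discount C1: $11,289.00 / (1 + 0.1434) = $9,873.19
Discount C2: $829.00 / (1 + 0.1434)^2 = $634.10
NPV = -$17,600.00 + $9,873.19 + $634.10 = -$7,092.71

-$7,092.71


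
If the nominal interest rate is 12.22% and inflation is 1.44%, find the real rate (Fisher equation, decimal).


Formula: (1 + r_real) = (1 + r_nom) / (1 + inflation)
Substituting: (1 + r_real) = 1.1222 / 1.0144
(1 + r_real) = 1.10627
r_real = 1.10627 - 1 = 0.10627

0.10627


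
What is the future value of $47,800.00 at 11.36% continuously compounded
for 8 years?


Formula: FV = P * e^(r*t)
Exponent: r*t = 0.1136 * 8 = 0.9088
e^(0.9088) = 2.481343
FV = $47,800.00 * 2.481343 = $118,608.20

$118,608.20


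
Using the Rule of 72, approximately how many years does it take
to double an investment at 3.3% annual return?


Formula: Years ≈ 72 / r
Substituting: Years ≈ 72 / 3.3
Years ≈ 21.8

21.8 years


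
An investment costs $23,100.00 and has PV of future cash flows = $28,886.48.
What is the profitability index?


Formula: PI = PV(cash flows) / initial investment
Substituting: PI = $28,886.48 / $23,100.00
PI = 1.2505

1.2505


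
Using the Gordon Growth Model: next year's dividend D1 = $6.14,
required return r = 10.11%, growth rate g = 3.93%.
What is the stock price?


Formula: P = D1 / (r - g)
Spread: r - g = 0.1011 - 0.0393 = 0.0618
Substituting: P = $6.14 / 0.0618
P = $99.35

$99.35


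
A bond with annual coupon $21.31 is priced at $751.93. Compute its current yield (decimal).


Formula: Current yield = annual coupon / price
Substituting: CY = $21.31 / $751.93
CY = 0.02834

0.02834


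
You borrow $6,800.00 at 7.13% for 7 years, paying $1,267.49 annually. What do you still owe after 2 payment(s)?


Formula: Balance = PV*(1+r)^k - PMT*((1+r)^k - 1)/r
Growth: (1 + 0.0713)^2 = 1.147684
Accumulated factor: ((1+r)^k - 1)/r = 2.0713
Balance = $6,800.00 * 1.147684 - $1,267.49 * 2.0713
Balance = $5,178.90

$5,178.90


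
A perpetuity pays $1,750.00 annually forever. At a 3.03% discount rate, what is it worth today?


Formula: PV = C / r
Substituting: PV = $1,750.00 / 0.0303
PV = $57,755.78

$57,755.78


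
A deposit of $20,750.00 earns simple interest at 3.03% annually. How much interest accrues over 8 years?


Formula: I = P * r * t
Substituting: I = $20,750.00 * 0.0303 * 8
Step: I = $20,750.00 * 0.2424
I = $5,029.80

$5,029.80


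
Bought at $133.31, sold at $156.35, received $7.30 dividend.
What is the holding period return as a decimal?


Formula: HPR = (P1 - P0 + D) / P0
Gain: $156.35 - $133.31 + $7.30 = $30.34
HPR = $30.34 / $133.31 = 0.2276

0.2276


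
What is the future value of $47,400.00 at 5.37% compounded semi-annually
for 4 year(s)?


Formula: FV = P * (1 + r/m)^(m*t)
Period rate: r/m = 0.0537 / 2 = 0.02685
Total periods: m*t = 2 * 4 = 8
Growth factor: (1 + 0.02685)^8 = 1.236107
FV = $47,400.00 * 1.236107 = $58,591.47

$58,591.47


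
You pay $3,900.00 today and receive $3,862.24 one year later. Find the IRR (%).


Formula: IRR = C1/C0 - 1
Substituting: IRR = $3,862.24 / $3,900.00 - 1
Ratio: 0.990318 - 1 = -0.009682
IRR = -0.9682%

-0.9682%


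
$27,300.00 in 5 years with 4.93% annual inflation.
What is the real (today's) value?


Formula: Real value = nominal / (1 + inflation)^years
Price level: (1 + 0.0493)^5 = 1.272033
Real value = $27,300.00 / 1.272033 = $21,461.71

$21,461.71


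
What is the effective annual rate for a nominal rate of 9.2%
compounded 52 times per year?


Formula: EAR = (1 + r/m)^m - 1
Period rate: r/m = 0.092 / 52 = 0.001769
Compounding: (1 + 0.001769)^52 = 1.096276
EAR = 1.096276 - 1 = 0.096276

0.096276


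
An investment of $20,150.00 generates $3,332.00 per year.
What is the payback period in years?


Formula: Payback = investment / annual cash flow
Substituting: Payback = $20,150.00 / $3,332.00
Payback = 6.0474 years

6.0474 years


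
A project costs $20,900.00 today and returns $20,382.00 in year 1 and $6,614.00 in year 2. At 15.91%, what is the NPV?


Formula: NPV = C0 + C1/(1+r) + C2/(1+r)^2
Discount C1: $20,382.00 / (1 + 0.1591) = $17,584.33
Discount C2: $6,614.00 / (1 + 0.1591)^2 = $4,922.92
NPV = -$20,900.00 + $17,584.33 + $4,922.92 = $1,607.25

$1,607.25


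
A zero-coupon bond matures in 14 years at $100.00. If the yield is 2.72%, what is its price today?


Formula: Price = FV / (1 + r)^n
Substituting: Price = $100.00 / (1 + 0.0272)^14
Discount factor: (1.0272)^14 = 1.456029
Price = $100.00 / 1.456029 = $68.68

$68.68


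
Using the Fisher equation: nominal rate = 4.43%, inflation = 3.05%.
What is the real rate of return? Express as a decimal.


Formula: (1 + r_real) = (1 + r_nom) / (1 + inflation)
Substituting: (1 + r_real) = 1.0443 / 1.0305
(1 + r_real) = 1.013392
r_real = 1.013392 - 1 = 0.013392

0.013392


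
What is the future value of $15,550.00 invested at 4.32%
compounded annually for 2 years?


Formula: FV = P * (1 + r)^n
Substituting: FV = $15,550.00 * (1 + 0.0432)^2
Growth factor: (1.0432)^2 = 1.088266
FV = $15,550.00 * 1.088266 = $16,922.54

$16,922.54


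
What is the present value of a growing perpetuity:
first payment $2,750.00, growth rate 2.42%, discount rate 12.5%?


Formula: PV = C / (r - g)
Spread: r - g = 0.125 - 0.0242 = 0.1008
Substituting: PV = $2,750.00 / 0.1008
PV = $27,281.75

$27,281.75


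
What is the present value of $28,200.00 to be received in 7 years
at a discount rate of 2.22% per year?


Formula: PV = FV / (1 + r)^n
Substituting: PV = $28,200.00 / (1 + 0.0222)^7
Discount factor: (1.0222)^7 = 1.166141
PV = $28,200.00 / 1.166141 = $24,182.32

$24,182.32


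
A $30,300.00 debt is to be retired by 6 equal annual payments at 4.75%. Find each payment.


Formula: PMT = PV * r / (1 - (1+r)^(-n))
Denominator: 1 - (1 + 0.0475)^(-6) = 0.243035
Numerator: $30,300.00 * 0.0475 = 1439.25
PMT = 1439.25 / 0.243035 = $5,921.99

$5,921.99


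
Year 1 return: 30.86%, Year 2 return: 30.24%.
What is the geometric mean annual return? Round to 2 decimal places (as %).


Formula: Geometric mean = ((1+r1)*(1+r2))^(1/2) - 1
Product: (1 + 0.3086) * (1 + 0.3024) = 1.3086 * 1.3024 = 1.704321
Square root: 1.704321^0.5 = 1.305496
Geometric mean = 1.305496 - 1 = 0.305496
As percentage: 30.55%

30.55%


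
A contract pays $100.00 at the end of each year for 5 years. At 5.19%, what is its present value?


Formula: PV = PMT * (1 - (1+r)^(-n)) / r
Discount factor: (1 + 0.0519)^(-5) = 0.776475
Bracket: 1 - 0.776475 = 0.223525
PV = $100.00 * 0.223525 / 0.0519 = $430.68

$430.68


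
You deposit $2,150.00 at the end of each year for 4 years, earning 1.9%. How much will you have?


Formula: FV = PMT * ((1+r)^n - 1) / r
Growth factor: (1 + 0.019)^4 = 1.078194
Numerator: 1.078194 - 1 = 0.078194
FV = $2,150.00 * 0.078194 / 0.019 = $8,848.22

$8,848.22


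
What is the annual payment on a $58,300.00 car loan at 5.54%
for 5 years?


Formula: PMT = PV * r / (1 - (1+r)^(-n))
Denominator: 1 - (1 + 0.0554)^(-5) = 0.236314
Numerator: $58,300.00 * 0.0554 = 3229.82
PMT = 3229.82 / 0.236314 = $13,667.46

$13,667.46


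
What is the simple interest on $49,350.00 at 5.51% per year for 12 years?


Formula: I = P * r * t
Substituting: I = $49,350.00 * 0.0551 * 12
Step: I = $49,350.00 * 0.6612
I = $32,630.22

$32,630.22


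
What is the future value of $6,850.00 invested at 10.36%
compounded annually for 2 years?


Formula: FV = P * (1 + r)^n
Substituting: FV = $6,850.00 * (1 + 0.1036)^2
Growth factor: (1.1036)^2 = 1.217933
FV = $6,850.00 * 1.217933 = $8,342.84

$8,342.84


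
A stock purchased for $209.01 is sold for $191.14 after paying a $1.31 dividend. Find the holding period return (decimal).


Formula: HPR = (P1 - P0 + D) / P0
Gain: $191.14 - $209.01 + $1.31 = -$16.56
HPR = -$16.56 / $209.01 = -0.0792

-0.0792


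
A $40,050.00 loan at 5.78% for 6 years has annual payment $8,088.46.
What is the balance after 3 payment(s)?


Formula: Balance = PV*(1+r)^k - PMT*((1+r)^k - 1)/r
Growth: (1 + 0.0578)^3 = 1.183616
Accumulated factor: ((1+r)^k - 1)/r = 3.176741
Balance = $40,050.00 * 1.183616 - $8,088.46 * 3.176741
Balance = $21,708.86

$21,708.86


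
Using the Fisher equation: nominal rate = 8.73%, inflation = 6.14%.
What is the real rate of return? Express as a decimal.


Formula: (1 + r_real) = (1 + r_nom) / (1 + inflation)
Substituting: (1 + r_real) = 1.0873 / 1.0614
(1 + r_real) = 1.024402
r_real = 1.024402 - 1 = 0.024402

0.024402


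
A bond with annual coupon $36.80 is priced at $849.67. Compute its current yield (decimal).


Formula: Current yield = annual coupon / price
Substituting: CY = $36.80 / $849.67
CY = 0.043311

0.043311


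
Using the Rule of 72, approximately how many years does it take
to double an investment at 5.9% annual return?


Formula: Years ≈ 72 / r
Substituting: Years ≈ 72 / 5.9
Years ≈ 12.2

12.2 years


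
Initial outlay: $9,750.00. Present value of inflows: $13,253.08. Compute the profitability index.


Formula: PI = PV(cash flows) / initial investment
Substituting: PI = $13,253.08 / $9,750.00
PI = 1.3593

1.3593


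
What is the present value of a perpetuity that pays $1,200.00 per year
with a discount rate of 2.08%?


Formula: PV = C / r
Substituting: PV = $1,200.00 / 0.0208
PV = $57,692.31

$57,692.31


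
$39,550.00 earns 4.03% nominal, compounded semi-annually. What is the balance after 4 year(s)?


Formula: FV = P * (1 + r/m)^(m*t)
Period rate: r/m = 0.0403 / 2 = 0.02015
Total periods: m*t = 2 * 4 = 8
Growth factor: (1 + 0.02015)^8 = 1.173039
FV = $39,550.00 * 1.173039 = $46,393.67

$46,393.67


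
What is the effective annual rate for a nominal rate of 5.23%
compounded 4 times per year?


Formula: EAR = (1 + r/m)^m - 1
Period rate: r/m = 0.0523 / 4 = 0.013075
Compounding: (1 + 0.013075)^4 = 1.053335
EAR = 1.053335 - 1 = 0.053335

0.053335


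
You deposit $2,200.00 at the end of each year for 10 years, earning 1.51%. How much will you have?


Formula: FV = PMT * ((1+r)^n - 1) / r
Growth factor: (1 + 0.0151)^10 = 1.161685
Numerator: 1.161685 - 1 = 0.161685
FV = $2,200.00 * 0.161685 / 0.0151 = $23,556.71

$23,556.71


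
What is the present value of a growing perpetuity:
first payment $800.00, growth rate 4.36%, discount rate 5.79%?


Formula: PV = C / (r - g)
Spread: r - g = 0.0579 - 0.0436 = 0.0143
Substituting: PV = $800.00 / 0.0143
PV = $55,944.06

$55,944.06


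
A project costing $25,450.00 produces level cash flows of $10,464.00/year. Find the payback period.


Formula: Payback = investment / annual cash flow
Substituting: Payback = $25,450.00 / $10,464.00
Payback = 2.4321 years

2.4321 years


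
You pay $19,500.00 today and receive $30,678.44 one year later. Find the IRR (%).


Formula: IRR = C1/C0 - 1
Substituting: IRR = $30,678.44 / $19,500.00 - 1
Ratio: 1.573253 - 1 = 0.573253
IRR = 57.3253%

57.3253%


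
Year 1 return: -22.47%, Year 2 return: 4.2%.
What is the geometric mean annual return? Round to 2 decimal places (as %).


Formula: Geometric mean = ((1+r1)*(1+r2))^(1/2) - 1
Product: (1 + -0.2247) * (1 + 0.042) = 0.7753 * 1.042 = 0.807863
Square root: 0.807863^0.5 = 0.898812
Geometric mean = 0.898812 - 1 = -0.101188
As percentage: -10.12%

-10.12%


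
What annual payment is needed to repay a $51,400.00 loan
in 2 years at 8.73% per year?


Formula: PMT = PV * r / (1 - (1+r)^(-n))
Denominator: 1 - (1 + 0.0873)^(-2) = 0.154135
Numerator: $51,400.00 * 0.0873 = 4487.22
PMT = 4487.22 / 0.154135 = $29,112.33

$29,112.33


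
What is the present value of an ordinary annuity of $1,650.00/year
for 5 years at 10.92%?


Formula: PV = PMT * (1 - (1+r)^(-n)) / r
Discount factor: (1 + 0.1092)^(-5) = 0.595595
Bracket: 1 - 0.595595 = 0.404405
PV = $1,650.00 * 0.404405 / 0.1092 = $6,110.52

$6,110.52


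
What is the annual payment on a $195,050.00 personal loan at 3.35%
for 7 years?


Formula: PMT = PV * r / (1 - (1+r)^(-n))
Denominator: 1 - (1 + 0.0335)^(-7) = 0.205989
Numerator: $195,050.00 * 0.0335 = 6534.175
PMT = 6534.175 / 0.205989 = $31,721.02

$31,721.02


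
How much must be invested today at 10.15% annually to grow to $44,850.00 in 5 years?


Formula: PV = FV / (1 + r)^n
Substituting: PV = $44,850.00 / (1 + 0.1015)^5
Discount factor: (1.1015)^5 = 1.621521
PV = $44,850.00 / 1.621521 = $27,659.22

$27,659.22


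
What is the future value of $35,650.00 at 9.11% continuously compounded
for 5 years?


Formula: FV = P * e^(r*t)
Exponent: r*t = 0.0911 * 5 = 0.4555
e^(0.4555) = 1.576962
FV = $35,650.00 * 1.576962 = $56,218.68

$56,218.68


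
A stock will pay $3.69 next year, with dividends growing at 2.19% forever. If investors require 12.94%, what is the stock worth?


Formula: P = D1 / (r - g)
Spread: r - g = 0.1294 - 0.0219 = 0.1075
Substituting: P = $3.69 / 0.1075
P = $34.33

$34.33


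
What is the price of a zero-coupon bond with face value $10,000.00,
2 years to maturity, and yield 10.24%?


Formula: Price = FV / (1 + r)^n
Substituting: Price = $10,000.00 / (1 + 0.1024)^2
Discount factor: (1.1024)^2 = 1.215286
Price = $10,000.00 / 1.215286 = $8,228.52

$8,228.52


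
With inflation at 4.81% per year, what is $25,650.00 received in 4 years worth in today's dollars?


Formula: Real value = nominal / (1 + inflation)^years
Price level: (1 + 0.0481)^4 = 1.206732
Real value = $25,650.00 / 1.206732 = $21,255.75

$21,255.75


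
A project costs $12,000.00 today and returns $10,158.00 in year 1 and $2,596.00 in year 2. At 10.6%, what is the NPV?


Formula: NPV = C0 + C1/(1+r) + C2/(1+r)^2
Discount C1: $10,158.00 / (1 + 0.106) = $9,184.45
Discount C2: $2,596.00 / (1 + 0.106)^2 = $2,122.24
NPV = -$12,000.00 + $9,184.45 + $2,122.24 = -$693.31

-$693.31


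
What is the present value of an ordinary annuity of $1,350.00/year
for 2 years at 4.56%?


Formula: PV = PMT * (1 - (1+r)^(-n)) / r
Discount factor: (1 + 0.0456)^(-2) = 0.914679
Bracket: 1 - 0.914679 = 0.085321
PV = $1,350.00 * 0.085321 / 0.0456 = $2,525.94

$2,525.94


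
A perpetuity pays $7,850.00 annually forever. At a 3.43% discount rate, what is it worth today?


Formula: PV = C / r
Substituting: PV = $7,850.00 / 0.0343
PV = $228,862.97

$228,862.97


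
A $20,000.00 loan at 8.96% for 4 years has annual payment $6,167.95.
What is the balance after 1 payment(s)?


Formula: Balance = PV*(1+r)^k - PMT*((1+r)^k - 1)/r
Growth: (1 + 0.0896)^1 = 1.0896
Accumulated factor: ((1+r)^k - 1)/r = 1.0
Balance = $20,000.00 * 1.0896 - $6,167.95 * 1.0
Balance = $15,624.05

$15,624.05


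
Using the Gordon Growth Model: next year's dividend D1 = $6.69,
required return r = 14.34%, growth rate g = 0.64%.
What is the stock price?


Formula: P = D1 / (r - g)
Spread: r - g = 0.1434 - 0.0064 = 0.137
Substituting: P = $6.69 / 0.137
P = $48.83

$48.83


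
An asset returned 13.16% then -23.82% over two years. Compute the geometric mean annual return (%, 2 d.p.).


Formula: Geometric mean = ((1+r1)*(1+r2))^(1/2) - 1
Product: (1 + 0.1316) * (1 + -0.2382) = 1.1316 * 0.7618 = 0.862053
Square root: 0.862053^0.5 = 0.928468
Geometric mean = 0.928468 - 1 = -0.071532
As percentage: -7.15%

-7.15%


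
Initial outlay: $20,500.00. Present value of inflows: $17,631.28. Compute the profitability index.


Formula: PI = PV(cash flows) / initial investment
Substituting: PI = $17,631.28 / $20,500.00
PI = 0.8601

0.8601


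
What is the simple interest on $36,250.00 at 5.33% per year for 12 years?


Formula: I = P * r * t
Substituting: I = $36,250.00 * 0.0533 * 12
Step: I = $36,250.00 * 0.6396
I = $23,185.50

$23,185.50


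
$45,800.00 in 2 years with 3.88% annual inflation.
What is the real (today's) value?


Formula: Real value = nominal / (1 + inflation)^years
Price level: (1 + 0.0388)^2 = 1.079105
Real value = $45,800.00 / 1.079105 = $42,442.56

$42,442.56


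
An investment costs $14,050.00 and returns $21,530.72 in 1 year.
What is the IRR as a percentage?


Formula: IRR = C1/C0 - 1
Substituting: IRR = $21,530.72 / $14,050.00 - 1
Ratio: 1.532436 - 1 = 0.532436
IRR = 53.2436%

53.2436%


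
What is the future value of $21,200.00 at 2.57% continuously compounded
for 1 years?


Formula: FV = P * e^(r*t)
Exponent: r*t = 0.0257 * 1 = 0.0257
e^(0.0257) = 1.026033
FV = $21,200.00 * 1.026033 = $21,751.90

$21,751.90


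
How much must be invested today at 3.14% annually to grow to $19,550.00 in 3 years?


Formula: PV = FV / (1 + r)^n
Substituting: PV = $19,550.00 / (1 + 0.0314)^3
Discount factor: (1.0314)^3 = 1.097189
PV = $19,550.00 / 1.097189 = $17,818.26

$17,818.26


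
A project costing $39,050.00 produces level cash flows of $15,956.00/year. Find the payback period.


Formula: Payback = investment / annual cash flow
Substituting: Payback = $39,050.00 / $15,956.00
Payback = 2.4474 years

2.4474 years


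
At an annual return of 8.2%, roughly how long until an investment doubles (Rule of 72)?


Formula: Years ≈ 72 / r
Substituting: Years ≈ 72 / 8.2
Years ≈ 8.8

8.8 years


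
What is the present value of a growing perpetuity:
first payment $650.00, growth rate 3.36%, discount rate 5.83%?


Formula: PV = C / (r - g)
Spread: r - g = 0.0583 - 0.0336 = 0.0247
Substituting: PV = $650.00 / 0.0247
PV = $26,315.79

$26,315.79


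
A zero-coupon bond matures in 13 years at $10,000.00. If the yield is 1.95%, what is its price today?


Formula: Price = FV / (1 + r)^n
Substituting: Price = $10,000.00 / (1 + 0.0195)^13
Discount factor: (1.0195)^13 = 1.285387
Price = $10,000.00 / 1.285387 = $7,779.76

$7,779.76


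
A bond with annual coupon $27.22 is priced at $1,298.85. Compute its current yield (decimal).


Formula: Current yield = annual coupon / price
Substituting: CY = $27.22 / $1,298.85
CY = 0.020957

0.020957


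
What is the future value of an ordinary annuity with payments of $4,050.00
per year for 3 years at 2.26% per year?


Formula: FV = PMT * ((1+r)^n - 1) / r
Growth factor: (1 + 0.0226)^3 = 1.069344
Numerator: 1.069344 - 1 = 0.069344
FV = $4,050.00 * 0.069344 / 0.0226 = $12,426.66

$12,426.66


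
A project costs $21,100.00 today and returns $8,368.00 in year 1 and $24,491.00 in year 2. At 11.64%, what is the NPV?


Formula: NPV = C0 + C1/(1+r) + C2/(1+r)^2
Discount C1: $8,368.00 / (1 + 0.1164) = $7,495.52
Discount C2: $24,491.00 / (1 + 0.1164)^2 = $19,650.19
NPV = -$21,100.00 + $7,495.52 + $19,650.19 = $6,045.72

$6,045.72


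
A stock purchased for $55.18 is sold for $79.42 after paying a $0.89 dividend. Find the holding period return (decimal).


Formula: HPR = (P1 - P0 + D) / P0
Gain: $79.42 - $55.18 + $0.89 = $25.13
HPR = $25.13 / $55.18 = 0.4554

0.4554


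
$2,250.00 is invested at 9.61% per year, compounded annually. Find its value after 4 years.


Formula: FV = P * (1 + r)^n
Substituting: FV = $2,250.00 * (1 + 0.0961)^4
Growth factor: (1.0961)^4 = 1.443447
FV = $2,250.00 * 1.443447 = $3,247.75

$3,247.75


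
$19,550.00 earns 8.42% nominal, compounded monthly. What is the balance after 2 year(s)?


Formula: FV = P * (1 + r/m)^(m*t)
Period rate: r/m = 0.0842 / 12 = 0.007017
Total periods: m*t = 12 * 2 = 24
Growth factor: (1 + 0.007017)^24 = 1.182714
FV = $19,550.00 * 1.182714 = $23,122.06

$23,122.06


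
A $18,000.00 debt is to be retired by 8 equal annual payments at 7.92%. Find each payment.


Formula: PMT = PV * r / (1 - (1+r)^(-n))
Denominator: 1 - (1 + 0.0792)^(-8) = 0.456519
Numerator: $18,000.00 * 0.0792 = 1425.6
PMT = 1425.6 / 0.456519 = $3,122.76

$3,122.76


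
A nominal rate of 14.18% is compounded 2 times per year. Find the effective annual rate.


Formula: EAR = (1 + r/m)^m - 1
Period rate: r/m = 0.1418 / 2 = 0.0709
Compounding: (1 + 0.0709)^2 = 1.146827
EAR = 1.146827 - 1 = 0.146827

0.146827


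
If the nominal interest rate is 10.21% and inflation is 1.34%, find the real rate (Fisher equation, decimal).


Formula: (1 + r_real) = (1 + r_nom) / (1 + inflation)
Substituting: (1 + r_real) = 1.1021 / 1.0134
(1 + r_real) = 1.087527
r_real = 1.087527 - 1 = 0.087527

0.087527


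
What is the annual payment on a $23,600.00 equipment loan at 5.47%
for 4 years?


Formula: PMT = PV * r / (1 - (1+r)^(-n))
Denominator: 1 - (1 + 0.0547)^(-4) = 0.191864
Numerator: $23,600.00 * 0.0547 = 1290.92
PMT = 1290.92 / 0.191864 = $6,728.29

$6,728.29


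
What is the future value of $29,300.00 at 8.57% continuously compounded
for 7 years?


Formula: FV = P * e^(r*t)
Exponent: r*t = 0.0857 * 7 = 0.5999
e^(0.5999) = 1.821937
FV = $29,300.00 * 1.821937 = $53,382.74

$53,382.74


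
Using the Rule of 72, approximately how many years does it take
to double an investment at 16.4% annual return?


Formula: Years ≈ 72 / r
Substituting: Years ≈ 72 / 16.4
Years ≈ 4.4

4.4 years


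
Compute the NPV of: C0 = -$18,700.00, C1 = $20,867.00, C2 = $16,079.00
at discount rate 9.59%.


Formula: NPV = C0 + C1/(1+r) + C2/(1+r)^2
Discount C1: $20,867.00 / (1 + 0.0959) = $19,040.97
Discount C2: $16,079.00 / (1 + 0.0959)^2 = $13,388.05
NPV = -$18,700.00 + $19,040.97 + $13,388.05 = $13,729.02

$13,729.02
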